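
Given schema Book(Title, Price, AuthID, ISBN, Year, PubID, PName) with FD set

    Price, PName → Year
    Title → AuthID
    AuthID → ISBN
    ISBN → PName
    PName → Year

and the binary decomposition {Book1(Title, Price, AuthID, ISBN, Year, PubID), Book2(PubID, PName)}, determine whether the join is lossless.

Common attributes: Book1 ∩ Book2 = {PubID}.
No dependency enlarges {PubID}, so (PubID)⁺ = {PubID}.
The closure contains neither all of Book1 = {Title, Price, AuthID, ISBN, Year, PubID} nor all of Book2 = {PubID, PName}, so the common attributes are not a superkey of either fragment. The join is lossy.

No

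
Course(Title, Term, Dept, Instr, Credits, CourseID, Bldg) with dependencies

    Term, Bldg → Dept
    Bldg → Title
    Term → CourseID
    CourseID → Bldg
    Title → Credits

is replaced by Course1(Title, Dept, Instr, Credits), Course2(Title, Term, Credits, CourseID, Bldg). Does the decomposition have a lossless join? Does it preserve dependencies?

lossy and not dependency-preserving

Lossless test: (Title, Credits)⁺ = {Title, Credits}, which is a superkey of neither fragment — lossy.
Dependency preservation: the restricted closure of {Term, Bldg} across the fragments never reaches {Dept}, so Term, Bldg → Dept cannot be enforced without a join — not preserved.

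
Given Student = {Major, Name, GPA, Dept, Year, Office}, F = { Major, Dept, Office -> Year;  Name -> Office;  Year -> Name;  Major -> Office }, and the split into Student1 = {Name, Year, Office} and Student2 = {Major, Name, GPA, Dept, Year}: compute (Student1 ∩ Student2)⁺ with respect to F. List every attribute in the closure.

Student1 ∩ Student2 = {Name, Year}.
Name → Office applies, adding Office
Closure: {Name, Year, Office}.

Name, Year, Office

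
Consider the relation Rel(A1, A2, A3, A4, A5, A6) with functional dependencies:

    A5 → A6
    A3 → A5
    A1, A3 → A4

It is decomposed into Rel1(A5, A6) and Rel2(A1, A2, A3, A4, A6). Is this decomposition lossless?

No

Common attributes: Rel1 ∩ Rel2 = {A6}.
No dependency enlarges {A6}, so (A6)⁺ = {A6}.
The closure contains neither all of Rel1 = {A5, A6} nor all of Rel2 = {A1, A2, A3, A4, A6}, so the common attributes are not a superkey of either fragment. The join is lossy.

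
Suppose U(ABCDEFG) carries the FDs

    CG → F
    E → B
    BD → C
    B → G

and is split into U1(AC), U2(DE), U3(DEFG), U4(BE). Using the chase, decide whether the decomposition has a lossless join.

No

Chase test. Columns are ABCDEFG; row i has aⱼ where attribute j ∈ Ui, else bᵢⱼ.
Initial tableau (one row per fragment):
  row 1: a1 b12 a3 b14 b15 b16 b17
  row 2: b21 b22 b23 a4 a5 b26 b27
  row 3: b31 b32 b33 a4 a5 a6 a7
  row 4: b41 a2 b43 b44 a5 b46 b47
Rows 2 and 3 agree on E; apply E→B and equate their B entries.
Rows 2 and 4 agree on E; apply E→B and equate their B entries.
Rows 2 and 3 agree on BD; apply BD→C and equate their C entries.
Rows 2 and 3 agree on B; apply B→G and equate their G entries.
Rows 2 and 4 agree on B; apply B→G and equate their G entries.
Rows 2 and 3 agree on CG; apply CG→F and equate their F entries.
No row becomes fully distinguished — the join is lossy.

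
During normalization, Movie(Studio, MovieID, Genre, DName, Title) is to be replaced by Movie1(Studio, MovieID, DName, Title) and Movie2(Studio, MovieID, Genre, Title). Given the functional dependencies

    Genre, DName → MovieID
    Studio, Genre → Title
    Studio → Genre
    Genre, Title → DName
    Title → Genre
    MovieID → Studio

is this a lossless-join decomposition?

Common attributes: Movie1 ∩ Movie2 = {Studio, MovieID, Title}.
Closure of {Studio, MovieID, Title}: Studio → Genre applies, adding Genre; Genre, Title → DName applies, adding DName. So (Studio, MovieID, Title)⁺ = {Studio, MovieID, Genre, DName, Title}.
This closure contains every attribute of Movie1, so Movie1 ∩ Movie2 → Movie1. The join is lossless.

Yes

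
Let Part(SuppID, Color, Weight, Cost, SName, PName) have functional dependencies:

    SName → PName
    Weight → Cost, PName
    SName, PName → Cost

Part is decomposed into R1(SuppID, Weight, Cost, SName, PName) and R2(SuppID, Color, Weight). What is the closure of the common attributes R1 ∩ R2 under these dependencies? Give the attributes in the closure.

SuppID, Weight, Cost, PName

R1 ∩ R2 = {SuppID, Weight}.
Weight → Cost, PName applies, adding Cost, PName
Closure: {SuppID, Weight, Cost, PName}.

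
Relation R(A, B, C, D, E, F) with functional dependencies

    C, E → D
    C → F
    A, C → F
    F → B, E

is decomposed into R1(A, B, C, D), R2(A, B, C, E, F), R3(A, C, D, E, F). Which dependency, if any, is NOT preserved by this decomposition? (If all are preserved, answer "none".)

C, E → D lies within R3.
C → F lies within R2.
A, C → F lies within R2.
F → B, E lies within R2.
Every dependency is enforceable on the fragments, so the decomposition is dependency-preserving.

none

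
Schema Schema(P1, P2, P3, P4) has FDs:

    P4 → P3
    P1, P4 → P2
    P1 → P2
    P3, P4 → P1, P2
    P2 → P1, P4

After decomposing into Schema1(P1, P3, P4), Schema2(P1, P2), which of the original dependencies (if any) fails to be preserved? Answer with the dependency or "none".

none

P4 → P3 lies within Schema1.
P1, P4 → P2: restricted closure across fragments reaches P2.
P1 → P2 lies within Schema2.
P3, P4 → P1, P2: restricted closure across fragments reaches P1, P2.
P2 → P1, P4: restricted closure across fragments reaches P1, P4.
Every dependency is enforceable on the fragments, so the decomposition is dependency-preserving.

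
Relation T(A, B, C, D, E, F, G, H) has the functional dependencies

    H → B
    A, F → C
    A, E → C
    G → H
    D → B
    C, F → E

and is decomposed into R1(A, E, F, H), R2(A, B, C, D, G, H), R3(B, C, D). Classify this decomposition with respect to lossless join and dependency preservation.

Lossless test (chase): Rows 1 and 2 agree on H; apply H→B and equate their B entries. No row becomes fully distinguished — the join is lossy.
Dependency preservation: the restricted closure of {A, F} across the fragments never reaches {C}, so A, F → C cannot be enforced without a join — not preserved.

lossy and not dependency-preserving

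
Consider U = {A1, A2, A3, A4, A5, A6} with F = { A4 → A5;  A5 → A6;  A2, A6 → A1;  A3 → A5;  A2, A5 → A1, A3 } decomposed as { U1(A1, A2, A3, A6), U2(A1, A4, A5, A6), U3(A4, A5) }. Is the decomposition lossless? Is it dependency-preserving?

lossy and not dependency-preserving

Lossless test (chase): Rows 2 and 3 agree on A5; apply A5→A6 and equate their A6 entries. No row becomes fully distinguished — the join is lossy.
Dependency preservation: the restricted closure of {A3} across the fragments never reaches {A5}, so A3 → A5 cannot be enforced without a join — not preserved.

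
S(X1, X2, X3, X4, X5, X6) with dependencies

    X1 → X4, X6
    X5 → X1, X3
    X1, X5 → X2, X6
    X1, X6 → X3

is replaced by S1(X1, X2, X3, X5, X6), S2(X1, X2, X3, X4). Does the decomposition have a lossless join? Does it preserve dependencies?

Lossless test: (X1, X2, X3)⁺ = {X1, X2, X3, X4, X6}, which contains all of one fragment — lossless.
Dependency preservation: X1 → X4, X6 is not contained in any single fragment, but the restricted closure of its left-hand side across the fragments still reaches the right-hand side; the remaining FDs each lie inside some fragment. All dependencies are preserved.

lossless and dependency-preserving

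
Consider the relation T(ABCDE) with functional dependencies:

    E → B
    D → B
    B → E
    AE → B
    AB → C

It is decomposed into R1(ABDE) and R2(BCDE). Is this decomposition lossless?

No

Common attributes: R1 ∩ R2 = {BDE}.
No dependency enlarges {BDE}, so (BDE)⁺ = {BDE}.
The closure contains neither all of R1 = {ABDE} nor all of R2 = {BCDE}, so the common attributes are not a superkey of either fragment. The join is lossy.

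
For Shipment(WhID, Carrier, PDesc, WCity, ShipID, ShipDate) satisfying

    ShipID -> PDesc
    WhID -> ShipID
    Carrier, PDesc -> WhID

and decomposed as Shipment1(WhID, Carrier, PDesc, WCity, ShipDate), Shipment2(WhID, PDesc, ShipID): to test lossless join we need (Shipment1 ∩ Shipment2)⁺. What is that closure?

WhID, PDesc, ShipID

Shipment1 ∩ Shipment2 = {WhID, PDesc}.
WhID → ShipID applies, adding ShipID
Closure: {WhID, PDesc, ShipID}.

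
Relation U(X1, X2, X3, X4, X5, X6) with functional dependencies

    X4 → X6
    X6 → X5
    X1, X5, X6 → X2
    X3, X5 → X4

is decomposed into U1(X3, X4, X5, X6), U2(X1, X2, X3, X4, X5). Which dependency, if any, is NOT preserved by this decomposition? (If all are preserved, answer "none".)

X1, X5, X6 → X2

Check X1, X5, X6 → X2: no single fragment contains all of {X1, X2, X5, X6}, and the restricted closure of {X1, X5, X6} across the fragments never reaches {X2}.
X4 → X6 is preserved.
X6 → X5 is preserved.
X3, X5 → X4 is preserved.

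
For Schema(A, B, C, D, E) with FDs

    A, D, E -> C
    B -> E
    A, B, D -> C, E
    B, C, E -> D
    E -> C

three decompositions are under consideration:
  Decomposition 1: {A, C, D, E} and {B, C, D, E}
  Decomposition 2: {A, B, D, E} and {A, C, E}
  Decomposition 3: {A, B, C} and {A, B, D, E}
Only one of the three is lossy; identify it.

Decomposition 1

Decomposition 1: common = {C, D, E}, closure = {C, D, E} → lossy.
Decomposition 2: common = {A, E}, closure = {A, C, E} → lossless.
Decomposition 3: common = {A, B}, closure = {A, B, C, D, E} → lossless.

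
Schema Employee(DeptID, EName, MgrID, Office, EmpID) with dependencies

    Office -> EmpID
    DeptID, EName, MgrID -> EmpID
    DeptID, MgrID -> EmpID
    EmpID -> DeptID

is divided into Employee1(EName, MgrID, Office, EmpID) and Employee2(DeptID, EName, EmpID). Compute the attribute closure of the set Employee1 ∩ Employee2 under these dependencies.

DeptID, EName, EmpID

Employee1 ∩ Employee2 = {EName, EmpID}.
EmpID → DeptID applies, adding DeptID
Closure: {DeptID, EName, EmpID}.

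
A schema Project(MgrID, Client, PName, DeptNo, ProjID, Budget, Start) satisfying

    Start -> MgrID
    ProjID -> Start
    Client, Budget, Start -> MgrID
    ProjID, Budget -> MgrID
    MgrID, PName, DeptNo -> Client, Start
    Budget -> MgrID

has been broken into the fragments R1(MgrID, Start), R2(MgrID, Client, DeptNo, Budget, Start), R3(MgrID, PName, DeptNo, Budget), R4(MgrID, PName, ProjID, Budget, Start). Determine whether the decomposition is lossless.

No

Chase test. Columns are MgrID, Client, PName, DeptNo, ProjID, Budget, Start; row i has aⱼ where attribute j ∈ Ri, else bᵢⱼ.
Initial tableau (one row per fragment):
  row 1: a1 b12 b13 b14 b15 b16 a7
  row 2: a1 a2 b23 a4 b25 a6 a7
  row 3: a1 b32 a3 a4 b35 a6 b37
  row 4: a1 b42 a3 b44 a5 a6 a7
No row becomes fully distinguished — the join is lossy.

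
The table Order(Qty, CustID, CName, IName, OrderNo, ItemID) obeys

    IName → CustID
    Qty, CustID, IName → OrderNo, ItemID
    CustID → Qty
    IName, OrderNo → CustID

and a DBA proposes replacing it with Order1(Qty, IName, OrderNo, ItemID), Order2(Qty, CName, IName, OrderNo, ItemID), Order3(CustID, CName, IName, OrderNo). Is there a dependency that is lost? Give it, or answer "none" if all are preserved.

CustID → Qty

Check CustID → Qty: no single fragment contains all of {Qty, CustID}, and the restricted closure of {CustID} across the fragments never reaches {Qty}.
IName → CustID is preserved.
Qty, CustID, IName → OrderNo, ItemID is preserved.
IName, OrderNo → CustID is preserved.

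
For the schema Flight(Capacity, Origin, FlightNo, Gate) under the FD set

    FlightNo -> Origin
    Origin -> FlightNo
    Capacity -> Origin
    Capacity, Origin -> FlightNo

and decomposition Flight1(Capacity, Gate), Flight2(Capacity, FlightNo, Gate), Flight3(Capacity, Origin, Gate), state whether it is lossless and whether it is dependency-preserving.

lossless but not dependency-preserving

Lossless test (chase): Rows 1 and 2 agree on Capacity; apply Capacity→Origin and equate their Origin entries. Rows 1 and 3 agree on Capacity; apply Capacity→Origin and equate their Origin entries. Rows 1 and 2 agree on Capacity, Origin; apply Capacity, Origin→FlightNo and equate their FlightNo entries. Rows 1 and 3 agree on Capacity, Origin; apply Capacity, Origin→FlightNo and equate their FlightNo entries. Row 1 is now all distinguished symbols — the join is lossless.
Dependency preservation: the restricted closure of {FlightNo} across the fragments never reaches {Origin}, so FlightNo → Origin cannot be enforced without a join — not preserved.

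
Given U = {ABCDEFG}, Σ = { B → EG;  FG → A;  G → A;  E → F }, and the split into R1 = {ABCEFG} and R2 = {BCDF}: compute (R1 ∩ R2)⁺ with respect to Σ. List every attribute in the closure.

R1 ∩ R2 = {BCF}.
B → EG applies, adding EG
FG → A applies, adding A
Closure: {ABCEFG}.

ABCEFG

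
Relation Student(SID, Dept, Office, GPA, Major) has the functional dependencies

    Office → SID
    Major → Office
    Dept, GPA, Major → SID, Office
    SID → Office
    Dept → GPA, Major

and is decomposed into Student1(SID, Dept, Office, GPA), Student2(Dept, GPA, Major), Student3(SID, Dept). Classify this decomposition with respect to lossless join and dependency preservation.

lossless but not dependency-preserving

Lossless test (chase): Rows 1 and 3 agree on SID; apply SID→Office and equate their Office entries. Rows 1 and 2 agree on Dept; apply Dept→GPA, Major and equate their GPA, Major entries. Rows 1 and 3 agree on Dept; apply Dept→GPA, Major and equate their GPA, Major entries. Rows 1 and 2 agree on Major; apply Major→Office and equate their Office entries. Rows 1 and 2 agree on Dept, GPA, Major; apply Dept, GPA, Major→SID, Office and equate their SID, Office entries. Row 1 is now all distinguished symbols — the join is lossless.
Dependency preservation: the restricted closure of {Major} across the fragments never reaches {Office}, so Major → Office cannot be enforced without a join — not preserved.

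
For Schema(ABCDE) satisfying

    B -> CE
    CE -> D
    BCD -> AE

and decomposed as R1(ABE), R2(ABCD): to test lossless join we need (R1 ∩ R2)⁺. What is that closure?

R1 ∩ R2 = {AB}.
B → CE applies, adding CE
CE → D applies, adding D
Closure: {ABCDE}.

ABCDE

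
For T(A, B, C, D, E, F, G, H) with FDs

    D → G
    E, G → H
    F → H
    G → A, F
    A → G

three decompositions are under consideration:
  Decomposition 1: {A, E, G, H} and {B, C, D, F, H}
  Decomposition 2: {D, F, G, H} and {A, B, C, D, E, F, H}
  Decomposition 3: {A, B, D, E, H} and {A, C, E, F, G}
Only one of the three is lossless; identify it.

Decomposition 1: common = {H}, closure = {H} → lossy.
Decomposition 2: common = {D, F, H}, closure = {A, D, F, G, H} → lossless.
Decomposition 3: common = {A, E}, closure = {A, E, F, G, H} → lossy.

Decomposition 2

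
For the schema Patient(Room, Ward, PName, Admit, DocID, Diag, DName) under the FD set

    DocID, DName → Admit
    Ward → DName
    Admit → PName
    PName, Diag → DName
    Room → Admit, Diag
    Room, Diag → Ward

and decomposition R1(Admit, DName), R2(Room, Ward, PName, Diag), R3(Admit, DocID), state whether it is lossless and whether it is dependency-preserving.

Lossless test (chase): Rows 1 and 3 agree on Admit; apply Admit→PName and equate their PName entries. No row becomes fully distinguished — the join is lossy.
Dependency preservation: the restricted closure of {DocID, DName} across the fragments never reaches {Admit}, so DocID, DName → Admit cannot be enforced without a join — not preserved.

lossy and not dependency-preserving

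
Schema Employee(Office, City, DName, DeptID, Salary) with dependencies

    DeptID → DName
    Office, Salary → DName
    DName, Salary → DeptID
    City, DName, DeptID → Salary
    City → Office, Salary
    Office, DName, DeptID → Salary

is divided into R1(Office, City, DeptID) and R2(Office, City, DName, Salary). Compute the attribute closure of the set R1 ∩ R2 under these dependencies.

R1 ∩ R2 = {Office, City}.
City → Office, Salary applies, adding Salary
Office, Salary → DName applies, adding DName
DName, Salary → DeptID applies, adding DeptID
Closure: {Office, City, DName, DeptID, Salary}.

Office, City, DName, DeptID, Salary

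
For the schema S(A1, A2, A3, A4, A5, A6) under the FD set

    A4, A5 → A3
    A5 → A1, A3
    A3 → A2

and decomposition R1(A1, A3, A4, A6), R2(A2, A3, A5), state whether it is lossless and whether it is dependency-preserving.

Lossless test: (A3)⁺ = {A2, A3}, which is a superkey of neither fragment — lossy.
Dependency preservation: the restricted closure of {A5} across the fragments never reaches {A1, A3}, so A5 → A1, A3 cannot be enforced without a join — not preserved.

lossy and not dependency-preserving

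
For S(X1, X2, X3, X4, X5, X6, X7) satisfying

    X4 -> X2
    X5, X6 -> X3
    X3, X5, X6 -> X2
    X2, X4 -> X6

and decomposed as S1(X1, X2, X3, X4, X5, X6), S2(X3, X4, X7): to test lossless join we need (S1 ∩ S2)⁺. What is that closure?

X2, X3, X4, X6

S1 ∩ S2 = {X3, X4}.
X4 → X2 applies, adding X2
X2, X4 → X6 applies, adding X6
Closure: {X2, X3, X4, X6}.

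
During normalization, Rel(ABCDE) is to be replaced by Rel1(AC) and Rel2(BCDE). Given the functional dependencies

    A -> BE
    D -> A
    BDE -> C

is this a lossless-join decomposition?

Common attributes: Rel1 ∩ Rel2 = {C}.
No dependency enlarges {C}, so (C)⁺ = {C}.
The closure contains neither all of Rel1 = {AC} nor all of Rel2 = {BCDE}, so the common attributes are not a superkey of either fragment. The join is lossy.

No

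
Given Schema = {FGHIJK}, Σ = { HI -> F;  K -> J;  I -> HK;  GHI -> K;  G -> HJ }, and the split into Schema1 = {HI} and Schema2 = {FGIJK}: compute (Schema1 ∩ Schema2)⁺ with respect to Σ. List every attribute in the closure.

FHIJK

Schema1 ∩ Schema2 = {I}.
I → HK applies, adding HK
HI → F applies, adding F
K → J applies, adding J
Closure: {FHIJK}.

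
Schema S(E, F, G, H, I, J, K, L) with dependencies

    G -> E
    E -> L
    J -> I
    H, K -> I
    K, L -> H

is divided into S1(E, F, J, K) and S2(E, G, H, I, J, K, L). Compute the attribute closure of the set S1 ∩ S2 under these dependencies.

E, H, I, J, K, L

S1 ∩ S2 = {E, J, K}.
E → L applies, adding L
J → I applies, adding I
K, L → H applies, adding H
Closure: {E, H, I, J, K, L}.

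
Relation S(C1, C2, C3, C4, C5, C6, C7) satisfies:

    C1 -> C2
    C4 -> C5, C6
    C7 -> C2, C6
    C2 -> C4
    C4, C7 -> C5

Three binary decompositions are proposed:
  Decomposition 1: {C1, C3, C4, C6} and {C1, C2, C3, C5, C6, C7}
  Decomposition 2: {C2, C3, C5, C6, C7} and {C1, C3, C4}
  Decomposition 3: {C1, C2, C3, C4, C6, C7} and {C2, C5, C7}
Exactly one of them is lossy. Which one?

Decomposition 1: common = {C1, C3, C6}, closure = {C1, C2, C3, C4, C5, C6} → lossless.
Decomposition 2: common = {C3}, closure = {C3} → lossy.
Decomposition 3: common = {C2, C7}, closure = {C2, C4, C5, C6, C7} → lossless.

Decomposition 2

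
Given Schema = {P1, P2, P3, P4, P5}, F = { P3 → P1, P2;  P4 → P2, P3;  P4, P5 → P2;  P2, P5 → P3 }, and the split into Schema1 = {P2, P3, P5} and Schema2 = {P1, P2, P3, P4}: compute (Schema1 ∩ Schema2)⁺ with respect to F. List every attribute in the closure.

Schema1 ∩ Schema2 = {P2, P3}.
P3 → P1, P2 applies, adding P1
Closure: {P1, P2, P3}.

P1, P2, P3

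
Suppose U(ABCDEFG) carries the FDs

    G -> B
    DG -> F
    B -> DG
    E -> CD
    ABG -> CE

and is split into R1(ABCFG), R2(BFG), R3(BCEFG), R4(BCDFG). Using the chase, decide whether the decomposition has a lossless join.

No

Chase test. Columns are ABCDEFG; row i has aⱼ where attribute j ∈ Ri, else bᵢⱼ.
Initial tableau (one row per fragment):
  row 1: a1 a2 a3 b14 b15 a6 a7
  row 2: b21 a2 b23 b24 b25 a6 a7
  row 3: b31 a2 a3 b34 a5 a6 a7
  row 4: b41 a2 a3 a4 b45 a6 a7
Rows 1 and 2 agree on B; apply B→DG and equate their DG entries.
Rows 1 and 3 agree on B; apply B→DG and equate their DG entries.
Rows 1 and 4 agree on B; apply B→DG and equate their DG entries.
No row becomes fully distinguished — the join is lossy.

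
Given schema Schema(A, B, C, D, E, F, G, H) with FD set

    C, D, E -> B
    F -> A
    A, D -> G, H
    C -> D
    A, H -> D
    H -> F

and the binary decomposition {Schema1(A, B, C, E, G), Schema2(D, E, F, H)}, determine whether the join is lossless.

Common attributes: Schema1 ∩ Schema2 = {E}.
No dependency enlarges {E}, so (E)⁺ = {E}.
The closure contains neither all of Schema1 = {A, B, C, E, G} nor all of Schema2 = {D, E, F, H}, so the common attributes are not a superkey of either fragment. The join is lossy.

No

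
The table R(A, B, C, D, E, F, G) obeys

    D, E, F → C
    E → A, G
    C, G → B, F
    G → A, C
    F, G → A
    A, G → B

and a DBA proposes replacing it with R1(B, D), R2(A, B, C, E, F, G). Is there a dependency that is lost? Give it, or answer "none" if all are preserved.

D, E, F → C: restricted closure across fragments reaches C.
E → A, G lies within R2.
C, G → B, F lies within R2.
G → A, C lies within R2.
F, G → A lies within R2.
A, G → B lies within R2.
Every dependency is enforceable on the fragments, so the decomposition is dependency-preserving.

none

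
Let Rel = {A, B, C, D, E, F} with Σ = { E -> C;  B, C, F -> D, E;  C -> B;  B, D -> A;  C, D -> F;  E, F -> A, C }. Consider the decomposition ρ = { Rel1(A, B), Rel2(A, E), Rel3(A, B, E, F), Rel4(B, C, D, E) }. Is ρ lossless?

Chase test. Columns are A, B, C, D, E, F; row i has aⱼ where attribute j ∈ Reli, else bᵢⱼ.
Initial tableau (one row per fragment):
  row 1: a1 a2 b13 b14 b15 b16
  row 2: a1 b22 b23 b24 a5 b26
  row 3: a1 a2 b33 b34 a5 a6
  row 4: b41 a2 a3 a4 a5 b46
Rows 2 and 3 agree on E; apply E→C and equate their C entries.
Rows 2 and 4 agree on E; apply E→C and equate their C entries.
Rows 2 and 3 agree on C; apply C→B and equate their B entries.
No row becomes fully distinguished — the join is lossy.

No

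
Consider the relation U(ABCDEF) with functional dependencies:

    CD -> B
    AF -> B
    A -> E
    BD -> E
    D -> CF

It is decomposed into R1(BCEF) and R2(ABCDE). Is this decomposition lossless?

Common attributes: R1 ∩ R2 = {BCE}.
No dependency enlarges {BCE}, so (BCE)⁺ = {BCE}.
The closure contains neither all of R1 = {BCEF} nor all of R2 = {ABCDE}, so the common attributes are not a superkey of either fragment. The join is lossy.

No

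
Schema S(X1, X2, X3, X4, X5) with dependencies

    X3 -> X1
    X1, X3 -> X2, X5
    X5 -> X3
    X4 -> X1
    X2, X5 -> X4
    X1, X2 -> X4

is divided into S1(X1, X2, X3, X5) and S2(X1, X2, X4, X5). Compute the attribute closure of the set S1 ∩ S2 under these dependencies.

S1 ∩ S2 = {X1, X2, X5}.
X5 → X3 applies, adding X3
X2, X5 → X4 applies, adding X4
Closure: {X1, X2, X3, X4, X5}.

X1, X2, X3, X4, X5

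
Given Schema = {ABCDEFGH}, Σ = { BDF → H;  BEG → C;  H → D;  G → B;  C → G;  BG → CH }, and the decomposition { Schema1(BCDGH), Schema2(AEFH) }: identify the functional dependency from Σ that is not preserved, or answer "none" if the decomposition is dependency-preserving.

BDF → H

Check BDF → H: no single fragment contains all of {BDFH}, and the restricted closure of {BDF} across the fragments never reaches {H}.
BEG → C is preserved.
H → D is preserved.
G → B is preserved.
C → G is preserved.
BG → CH is preserved.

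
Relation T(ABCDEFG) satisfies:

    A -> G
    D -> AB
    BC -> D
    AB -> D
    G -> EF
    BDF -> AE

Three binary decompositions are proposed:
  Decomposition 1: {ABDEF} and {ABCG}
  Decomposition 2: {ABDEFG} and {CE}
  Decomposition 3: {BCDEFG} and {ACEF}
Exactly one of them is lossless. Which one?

Decomposition 1

Decomposition 1: common = {AB}, closure = {ABDEFG} → lossless.
Decomposition 2: common = {E}, closure = {E} → lossy.
Decomposition 3: common = {CEF}, closure = {CEF} → lossy.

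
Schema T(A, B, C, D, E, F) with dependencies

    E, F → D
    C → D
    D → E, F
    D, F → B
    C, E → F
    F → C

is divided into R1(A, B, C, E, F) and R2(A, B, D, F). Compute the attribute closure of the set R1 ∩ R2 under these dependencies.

R1 ∩ R2 = {A, B, F}.
F → C applies, adding C
C → D applies, adding D
D → E, F applies, adding E
Closure: {A, B, C, D, E, F}.

A, B, C, D, E, F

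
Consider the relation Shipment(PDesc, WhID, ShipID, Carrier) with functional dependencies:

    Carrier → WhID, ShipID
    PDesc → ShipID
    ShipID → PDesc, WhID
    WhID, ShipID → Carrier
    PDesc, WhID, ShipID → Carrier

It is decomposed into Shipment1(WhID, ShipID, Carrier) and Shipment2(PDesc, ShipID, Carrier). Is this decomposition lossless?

Common attributes: Shipment1 ∩ Shipment2 = {ShipID, Carrier}.
Closure of {ShipID, Carrier}: Carrier → WhID, ShipID applies, adding WhID; ShipID → PDesc, WhID applies, adding PDesc. So (ShipID, Carrier)⁺ = {PDesc, WhID, ShipID, Carrier}.
This closure contains every attribute of Shipment1, so Shipment1 ∩ Shipment2 → Shipment1. The join is lossless.

Yes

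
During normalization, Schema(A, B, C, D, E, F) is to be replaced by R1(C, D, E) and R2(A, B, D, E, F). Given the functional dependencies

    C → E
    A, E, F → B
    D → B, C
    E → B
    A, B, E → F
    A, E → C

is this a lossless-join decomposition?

Common attributes: R1 ∩ R2 = {D, E}.
Closure of {D, E}: D → B, C applies, adding B, C. So (D, E)⁺ = {B, C, D, E}.
This closure contains every attribute of R1, so R1 ∩ R2 → R1. The join is lossless.

Yes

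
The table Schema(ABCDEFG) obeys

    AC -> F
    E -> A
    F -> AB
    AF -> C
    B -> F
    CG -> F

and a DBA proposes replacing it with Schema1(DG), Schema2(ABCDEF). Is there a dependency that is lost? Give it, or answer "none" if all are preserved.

CG -> F

Check CG → F: no single fragment contains all of {CFG}, and the restricted closure of {CG} across the fragments never reaches {F}.
AC → F is preserved.
E → A is preserved.
F → AB is preserved.
AF → C is preserved.
B → F is preserved.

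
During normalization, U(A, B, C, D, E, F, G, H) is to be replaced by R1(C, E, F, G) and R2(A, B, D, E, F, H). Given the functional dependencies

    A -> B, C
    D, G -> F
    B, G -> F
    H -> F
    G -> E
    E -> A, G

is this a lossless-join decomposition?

Common attributes: R1 ∩ R2 = {E, F}.
Closure of {E, F}: E → A, G applies, adding A, G; A → B, C applies, adding B, C. So (E, F)⁺ = {A, B, C, E, F, G}.
This closure contains every attribute of R1, so R1 ∩ R2 → R1. The join is lossless.

Yes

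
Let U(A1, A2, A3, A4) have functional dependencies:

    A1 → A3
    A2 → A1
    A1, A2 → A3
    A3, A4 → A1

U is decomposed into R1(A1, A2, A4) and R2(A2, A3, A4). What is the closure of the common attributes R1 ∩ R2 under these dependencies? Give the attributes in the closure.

A1, A2, A3, A4

R1 ∩ R2 = {A2, A4}.
A2 → A1 applies, adding A1
A1, A2 → A3 applies, adding A3
Closure: {A1, A2, A3, A4}.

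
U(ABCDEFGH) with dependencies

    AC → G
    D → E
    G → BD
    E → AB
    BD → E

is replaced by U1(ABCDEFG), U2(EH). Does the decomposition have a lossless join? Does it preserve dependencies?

lossy but dependency-preserving

Lossless test: (E)⁺ = {ABE}, which is a superkey of neither fragment — lossy.
Dependency preservation: every FD's attributes lie within a single fragment, so each can be enforced locally — preserved.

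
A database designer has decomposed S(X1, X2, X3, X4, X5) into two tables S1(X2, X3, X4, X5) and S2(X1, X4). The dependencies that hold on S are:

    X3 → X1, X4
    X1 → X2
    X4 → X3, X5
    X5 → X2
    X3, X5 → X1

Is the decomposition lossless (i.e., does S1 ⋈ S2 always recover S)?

Common attributes: S1 ∩ S2 = {X4}.
Closure of {X4}: X4 → X3, X5 applies, adding X3, X5; X5 → X2 applies, adding X2; X3, X5 → X1 applies, adding X1. So (X4)⁺ = {X1, X2, X3, X4, X5}.
This closure contains every attribute of S1, so S1 ∩ S2 → S1. The join is lossless.

Yes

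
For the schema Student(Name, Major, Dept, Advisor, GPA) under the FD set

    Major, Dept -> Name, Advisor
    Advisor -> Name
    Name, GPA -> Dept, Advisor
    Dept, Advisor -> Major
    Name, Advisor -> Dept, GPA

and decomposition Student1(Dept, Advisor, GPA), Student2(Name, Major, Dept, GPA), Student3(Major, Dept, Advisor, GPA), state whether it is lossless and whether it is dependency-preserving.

lossless and dependency-preserving

Lossless test (chase): Rows 2 and 3 agree on Major, Dept; apply Major, Dept→Name, Advisor and equate their Name, Advisor entries. Rows 1 and 2 agree on Advisor; apply Advisor→Name and equate their Name entries. Rows 1 and 2 agree on Dept, Advisor; apply Dept, Advisor→Major and equate their Major entries. Row 1 is now all distinguished symbols — the join is lossless.
Dependency preservation: Major, Dept → Name, Advisor; Advisor → Name; Name, GPA → Dept, Advisor; Name, Advisor → Dept, GPA are not contained in any single fragment, but the restricted closure of each left-hand side across the fragments still reaches the right-hand side; the remaining FDs each lie inside some fragment. All dependencies are preserved.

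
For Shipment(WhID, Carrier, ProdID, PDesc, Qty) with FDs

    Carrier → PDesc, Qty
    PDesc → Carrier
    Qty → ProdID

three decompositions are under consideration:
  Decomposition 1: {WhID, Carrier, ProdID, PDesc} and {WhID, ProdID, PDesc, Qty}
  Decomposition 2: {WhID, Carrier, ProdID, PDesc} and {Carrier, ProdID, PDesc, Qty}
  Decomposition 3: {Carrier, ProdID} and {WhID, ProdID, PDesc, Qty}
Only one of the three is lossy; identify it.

Decomposition 3

Decomposition 1: common = {WhID, ProdID, PDesc}, closure = {WhID, Carrier, ProdID, PDesc, Qty} → lossless.
Decomposition 2: common = {Carrier, ProdID, PDesc}, closure = {Carrier, ProdID, PDesc, Qty} → lossless.
Decomposition 3: common = {ProdID}, closure = {ProdID} → lossy.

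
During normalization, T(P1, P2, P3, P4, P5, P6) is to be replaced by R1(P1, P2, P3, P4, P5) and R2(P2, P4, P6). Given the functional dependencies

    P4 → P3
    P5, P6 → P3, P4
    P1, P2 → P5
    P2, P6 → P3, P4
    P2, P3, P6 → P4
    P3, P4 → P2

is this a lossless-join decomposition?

No

Common attributes: R1 ∩ R2 = {P2, P4}.
Closure of {P2, P4}: P4 → P3 applies, adding P3. So (P2, P4)⁺ = {P2, P3, P4}.
The closure contains neither all of R1 = {P1, P2, P3, P4, P5} nor all of R2 = {P2, P4, P6}, so the common attributes are not a superkey of either fragment. The join is lossy.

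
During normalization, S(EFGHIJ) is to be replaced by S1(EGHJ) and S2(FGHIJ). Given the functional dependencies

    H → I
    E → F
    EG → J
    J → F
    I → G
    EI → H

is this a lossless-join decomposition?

Yes

Common attributes: S1 ∩ S2 = {GHJ}.
Closure of {GHJ}: H → I applies, adding I; J → F applies, adding F. So (GHJ)⁺ = {FGHIJ}.
This closure contains every attribute of S2, so S1 ∩ S2 → S2. The join is lossless.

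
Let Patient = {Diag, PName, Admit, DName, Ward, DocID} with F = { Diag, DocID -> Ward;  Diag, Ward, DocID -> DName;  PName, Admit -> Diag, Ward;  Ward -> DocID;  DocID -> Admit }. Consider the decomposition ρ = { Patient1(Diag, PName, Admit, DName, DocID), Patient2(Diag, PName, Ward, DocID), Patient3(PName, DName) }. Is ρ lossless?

Chase test. Columns are Diag, PName, Admit, DName, Ward, DocID; row i has aⱼ where attribute j ∈ Patienti, else bᵢⱼ.
Initial tableau (one row per fragment):
  row 1: a1 a2 a3 a4 b15 a6
  row 2: a1 a2 b23 b24 a5 a6
  row 3: b31 a2 b33 a4 b35 b36
Rows 1 and 2 agree on Diag, DocID; apply Diag, DocID→Ward and equate their Ward entries.
Rows 1 and 2 agree on Diag, Ward, DocID; apply Diag, Ward, DocID→DName and equate their DName entries.
Rows 1 and 2 agree on DocID; apply DocID→Admit and equate their Admit entries.
Row 1 is now all distinguished symbols — the join is lossless.

Yes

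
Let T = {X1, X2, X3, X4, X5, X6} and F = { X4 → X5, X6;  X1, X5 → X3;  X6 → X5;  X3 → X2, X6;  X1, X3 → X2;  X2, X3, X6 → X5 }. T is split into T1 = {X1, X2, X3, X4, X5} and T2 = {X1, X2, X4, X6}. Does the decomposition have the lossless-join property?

Yes

Common attributes: T1 ∩ T2 = {X1, X2, X4}.
Closure of {X1, X2, X4}: X4 → X5, X6 applies, adding X5, X6; X1, X5 → X3 applies, adding X3. So (X1, X2, X4)⁺ = {X1, X2, X3, X4, X5, X6}.
This closure contains every attribute of T1, so T1 ∩ T2 → T1. The join is lossless.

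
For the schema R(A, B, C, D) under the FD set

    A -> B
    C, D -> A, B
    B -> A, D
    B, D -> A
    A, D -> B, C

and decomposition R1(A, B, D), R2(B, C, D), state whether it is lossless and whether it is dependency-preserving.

Lossless test: (B, D)⁺ = {A, B, C, D}, which contains all of one fragment — lossless.
Dependency preservation: C, D → A, B; A, D → B, C are not contained in any single fragment, but the restricted closure of each left-hand side across the fragments still reaches the right-hand side; the remaining FDs each lie inside some fragment. All dependencies are preserved.

lossless and dependency-preserving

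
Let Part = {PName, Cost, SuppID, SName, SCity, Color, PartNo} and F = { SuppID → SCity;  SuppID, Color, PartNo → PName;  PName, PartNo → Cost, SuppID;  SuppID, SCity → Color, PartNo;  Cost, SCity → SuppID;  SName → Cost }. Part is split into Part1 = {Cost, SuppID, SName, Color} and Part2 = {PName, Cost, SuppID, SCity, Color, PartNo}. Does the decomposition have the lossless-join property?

Common attributes: Part1 ∩ Part2 = {Cost, SuppID, Color}.
Closure of {Cost, SuppID, Color}: SuppID → SCity applies, adding SCity; SuppID, SCity → Color, PartNo applies, adding PartNo; SuppID, Color, PartNo → PName applies, adding PName. So (Cost, SuppID, Color)⁺ = {PName, Cost, SuppID, SCity, Color, PartNo}.
This closure contains every attribute of Part2, so Part1 ∩ Part2 → Part2. The join is lossless.

Yes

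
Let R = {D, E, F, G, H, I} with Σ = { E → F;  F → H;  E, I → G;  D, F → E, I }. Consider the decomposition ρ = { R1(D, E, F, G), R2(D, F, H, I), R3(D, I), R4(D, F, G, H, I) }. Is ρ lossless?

Yes

Chase test. Columns are D, E, F, G, H, I; row i has aⱼ where attribute j ∈ Ri, else bᵢⱼ.
Initial tableau (one row per fragment):
  row 1: a1 a2 a3 a4 b15 b16
  row 2: a1 b22 a3 b24 a5 a6
  row 3: a1 b32 b33 b34 b35 a6
  row 4: a1 b42 a3 a4 a5 a6
Rows 1 and 2 agree on F; apply F→H and equate their H entries.
Rows 1 and 2 agree on D, F; apply D, F→E, I and equate their E, I entries.
Rows 1 and 4 agree on D, F; apply D, F→E, I and equate their E, I entries.
Rows 1 and 2 agree on E, I; apply E, I→G and equate their G entries.
Row 1 is now all distinguished symbols — the join is lossless.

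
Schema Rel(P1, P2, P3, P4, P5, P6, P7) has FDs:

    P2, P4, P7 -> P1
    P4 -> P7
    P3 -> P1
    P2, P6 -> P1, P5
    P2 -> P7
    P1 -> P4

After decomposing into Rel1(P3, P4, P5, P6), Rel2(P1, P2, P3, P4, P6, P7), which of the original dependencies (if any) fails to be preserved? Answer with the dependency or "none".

Check P2, P6 → P1, P5: no single fragment contains all of {P1, P2, P5, P6}, and the restricted closure of {P2, P6} across the fragments never reaches {P1, P5}.
P2, P4, P7 → P1 is preserved.
P4 → P7 is preserved.
P3 → P1 is preserved.
P2 → P7 is preserved.
P1 → P4 is preserved.

P2, P6 -> P1, P5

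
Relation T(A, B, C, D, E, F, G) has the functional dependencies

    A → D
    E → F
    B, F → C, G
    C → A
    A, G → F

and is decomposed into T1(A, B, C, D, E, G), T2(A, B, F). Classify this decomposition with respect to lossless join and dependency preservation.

lossy and not dependency-preserving

Lossless test: (A, B)⁺ = {A, B, D}, which is a superkey of neither fragment — lossy.
Dependency preservation: the restricted closure of {E} across the fragments never reaches {F}, so E → F cannot be enforced without a join — not preserved.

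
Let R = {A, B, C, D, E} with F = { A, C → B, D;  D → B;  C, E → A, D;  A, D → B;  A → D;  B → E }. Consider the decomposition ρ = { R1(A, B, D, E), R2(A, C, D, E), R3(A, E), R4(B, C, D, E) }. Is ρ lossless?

Yes

Chase test. Columns are A, B, C, D, E; row i has aⱼ where attribute j ∈ Ri, else bᵢⱼ.
Initial tableau (one row per fragment):
  row 1: a1 a2 b13 a4 a5
  row 2: a1 b22 a3 a4 a5
  row 3: a1 b32 b33 b34 a5
  row 4: b41 a2 a3 a4 a5
Rows 1 and 2 agree on D; apply D→B and equate their B entries.
Rows 2 and 4 agree on C, E; apply C, E→A, D and equate their A, D entries.
Rows 1 and 3 agree on A; apply A→D and equate their D entries.
Rows 1 and 3 agree on D; apply D→B and equate their B entries.
Row 2 is now all distinguished symbols — the join is lossless.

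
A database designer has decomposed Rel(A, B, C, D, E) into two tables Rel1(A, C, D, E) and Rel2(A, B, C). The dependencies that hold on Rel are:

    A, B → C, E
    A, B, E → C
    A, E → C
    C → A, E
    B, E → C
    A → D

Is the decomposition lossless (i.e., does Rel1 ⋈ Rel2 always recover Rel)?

Yes

Common attributes: Rel1 ∩ Rel2 = {A, C}.
Closure of {A, C}: C → A, E applies, adding E; A → D applies, adding D. So (A, C)⁺ = {A, C, D, E}.
This closure contains every attribute of Rel1, so Rel1 ∩ Rel2 → Rel1. The join is lossless.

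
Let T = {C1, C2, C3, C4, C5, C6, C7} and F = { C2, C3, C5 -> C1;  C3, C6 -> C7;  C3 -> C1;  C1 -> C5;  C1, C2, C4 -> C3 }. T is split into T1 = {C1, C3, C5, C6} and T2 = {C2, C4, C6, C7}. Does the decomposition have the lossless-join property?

No

Common attributes: T1 ∩ T2 = {C6}.
No dependency enlarges {C6}, so (C6)⁺ = {C6}.
The closure contains neither all of T1 = {C1, C3, C5, C6} nor all of T2 = {C2, C4, C6, C7}, so the common attributes are not a superkey of either fragment. The join is lossy.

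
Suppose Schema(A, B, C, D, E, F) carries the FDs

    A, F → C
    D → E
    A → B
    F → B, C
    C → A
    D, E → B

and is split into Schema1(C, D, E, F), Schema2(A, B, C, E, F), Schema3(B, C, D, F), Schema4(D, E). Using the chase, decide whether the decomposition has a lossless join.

Chase test. Columns are A, B, C, D, E, F; row i has aⱼ where attribute j ∈ Schemai, else bᵢⱼ.
Initial tableau (one row per fragment):
  row 1: b11 b12 a3 a4 a5 a6
  row 2: a1 a2 a3 b24 a5 a6
  row 3: b31 a2 a3 a4 b35 a6
  row 4: b41 b42 b43 a4 a5 b46
Rows 1 and 3 agree on D; apply D→E and equate their E entries.
Rows 1 and 2 agree on F; apply F→B, C and equate their B, C entries.
Rows 1 and 2 agree on C; apply C→A and equate their A entries.
Rows 1 and 3 agree on C; apply C→A and equate their A entries.
Rows 1 and 4 agree on D, E; apply D, E→B and equate their B entries.
Row 1 is now all distinguished symbols — the join is lossless.

Yes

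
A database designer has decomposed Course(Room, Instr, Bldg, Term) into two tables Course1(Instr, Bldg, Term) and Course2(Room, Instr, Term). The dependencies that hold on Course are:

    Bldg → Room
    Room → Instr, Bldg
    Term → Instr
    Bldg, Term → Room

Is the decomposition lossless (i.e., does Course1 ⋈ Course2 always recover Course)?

No

Common attributes: Course1 ∩ Course2 = {Instr, Term}.
No dependency enlarges {Instr, Term}, so (Instr, Term)⁺ = {Instr, Term}.
The closure contains neither all of Course1 = {Instr, Bldg, Term} nor all of Course2 = {Room, Instr, Term}, so the common attributes are not a superkey of either fragment. The join is lossy.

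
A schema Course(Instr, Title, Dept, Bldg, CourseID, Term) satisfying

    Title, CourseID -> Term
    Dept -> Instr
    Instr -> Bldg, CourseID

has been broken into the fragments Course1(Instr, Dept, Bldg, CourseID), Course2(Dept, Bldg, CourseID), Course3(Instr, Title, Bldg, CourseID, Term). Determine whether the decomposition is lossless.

No

Chase test. Columns are Instr, Title, Dept, Bldg, CourseID, Term; row i has aⱼ where attribute j ∈ Coursei, else bᵢⱼ.
Initial tableau (one row per fragment):
  row 1: a1 b12 a3 a4 a5 b16
  row 2: b21 b22 a3 a4 a5 b26
  row 3: a1 a2 b33 a4 a5 a6
Rows 1 and 2 agree on Dept; apply Dept→Instr and equate their Instr entries.
No row becomes fully distinguished — the join is lossy.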